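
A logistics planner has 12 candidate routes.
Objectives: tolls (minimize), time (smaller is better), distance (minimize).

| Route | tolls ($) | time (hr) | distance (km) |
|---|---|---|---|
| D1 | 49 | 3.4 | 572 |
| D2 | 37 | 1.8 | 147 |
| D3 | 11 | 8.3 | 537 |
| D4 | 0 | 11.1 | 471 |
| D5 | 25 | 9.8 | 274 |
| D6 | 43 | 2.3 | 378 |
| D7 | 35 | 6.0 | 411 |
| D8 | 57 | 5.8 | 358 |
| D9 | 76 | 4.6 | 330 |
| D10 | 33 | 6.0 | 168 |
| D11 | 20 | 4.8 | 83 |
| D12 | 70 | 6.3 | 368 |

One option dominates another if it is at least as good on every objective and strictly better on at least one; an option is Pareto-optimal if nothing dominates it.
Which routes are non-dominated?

D1: dominated by D2 (tolls 37≤49, time 1.8≤3.4, distance 147≤572).
D2: not dominated (best time).
D3: not dominated.
D4: not dominated (best tolls).
D5: dominated by D11 (tolls 20≤25, time 4.8≤9.8, distance 83≤274).
D6: dominated by D2 (tolls 37≤43, time 1.8≤2.3, distance 147≤378).
D7: dominated by D10 (tolls 33≤35, time 6.0≤6.0, distance 168≤411).
D8: dominated by D2 (tolls 37≤57, time 1.8≤5.8, distance 147≤358).
D9: dominated by D2 (tolls 37≤76, time 1.8≤4.6, distance 147≤330).
D10: dominated by D11 (tolls 20≤33, time 4.8≤6.0, distance 83≤168).
D11: not dominated (best distance).
D12: dominated by D2 (tolls 37≤70, time 1.8≤6.3, distance 147≤368).

D2, D3, D4, D11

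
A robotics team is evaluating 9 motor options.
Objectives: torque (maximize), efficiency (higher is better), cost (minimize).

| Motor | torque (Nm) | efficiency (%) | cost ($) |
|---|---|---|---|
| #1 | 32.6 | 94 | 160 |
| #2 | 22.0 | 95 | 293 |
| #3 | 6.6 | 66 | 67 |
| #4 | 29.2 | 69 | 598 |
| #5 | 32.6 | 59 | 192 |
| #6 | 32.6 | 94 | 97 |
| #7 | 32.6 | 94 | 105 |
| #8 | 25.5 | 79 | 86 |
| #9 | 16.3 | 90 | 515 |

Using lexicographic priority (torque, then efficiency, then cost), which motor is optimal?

#6

First maximize torque: best is 32.6, kept {#1, #5, #6, #7}.
Then maximize efficiency: best is 94, kept {#1, #6, #7}.
Then minimize cost: best is 97, kept {#6}.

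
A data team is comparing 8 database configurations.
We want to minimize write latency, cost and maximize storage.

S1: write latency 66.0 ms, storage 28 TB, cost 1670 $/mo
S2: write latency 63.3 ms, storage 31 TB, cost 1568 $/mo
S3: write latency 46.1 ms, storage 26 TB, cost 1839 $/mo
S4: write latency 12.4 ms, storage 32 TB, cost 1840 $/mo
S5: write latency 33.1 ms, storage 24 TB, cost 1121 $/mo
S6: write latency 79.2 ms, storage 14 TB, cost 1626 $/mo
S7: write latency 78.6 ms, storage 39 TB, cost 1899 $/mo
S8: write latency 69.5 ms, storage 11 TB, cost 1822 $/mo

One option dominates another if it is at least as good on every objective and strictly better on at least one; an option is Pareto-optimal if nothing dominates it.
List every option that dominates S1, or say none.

S2

S2: write latency 63.3≤66.0, storage 31≥28, cost 1568≤1670 — dominates S1.
Others (S3, S4, S5, S6, S7, S8) are each worse than S1 on at least one objective.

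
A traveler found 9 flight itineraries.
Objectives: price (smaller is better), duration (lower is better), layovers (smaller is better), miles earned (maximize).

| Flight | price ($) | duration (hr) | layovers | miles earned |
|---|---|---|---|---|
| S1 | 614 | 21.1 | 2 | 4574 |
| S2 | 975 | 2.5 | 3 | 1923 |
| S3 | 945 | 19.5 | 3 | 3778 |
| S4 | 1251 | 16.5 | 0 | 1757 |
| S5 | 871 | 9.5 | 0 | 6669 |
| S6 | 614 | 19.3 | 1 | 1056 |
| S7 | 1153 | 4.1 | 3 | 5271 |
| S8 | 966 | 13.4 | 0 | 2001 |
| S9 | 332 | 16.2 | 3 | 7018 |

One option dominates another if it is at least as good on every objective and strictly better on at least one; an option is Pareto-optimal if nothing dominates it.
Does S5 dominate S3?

S5 vs S3: price 871≤945, duration 9.5≤19.5, layovers 0≤3, miles earned 6669≥3778 — S5 is at least as good on every objective with at least one strict improvement.

Yes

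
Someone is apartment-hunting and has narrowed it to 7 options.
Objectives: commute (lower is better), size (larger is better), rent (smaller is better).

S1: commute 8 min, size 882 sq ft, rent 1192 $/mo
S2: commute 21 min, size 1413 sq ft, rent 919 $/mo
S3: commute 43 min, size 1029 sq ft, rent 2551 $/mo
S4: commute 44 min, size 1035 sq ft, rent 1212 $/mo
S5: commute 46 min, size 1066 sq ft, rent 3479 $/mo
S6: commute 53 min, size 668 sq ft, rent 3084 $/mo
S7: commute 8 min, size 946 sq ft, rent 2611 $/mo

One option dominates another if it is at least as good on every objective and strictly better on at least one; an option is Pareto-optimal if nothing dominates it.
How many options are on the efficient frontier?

S1: not dominated.
S2: not dominated (best size).
S3: dominated by S2 (commute 21≤43, size 1413≥1029, rent 919≤2551).
S4: dominated by S2 (commute 21≤44, size 1413≥1035, rent 919≤1212).
S5: dominated by S2 (commute 21≤46, size 1413≥1066, rent 919≤3479).
S6: dominated by S1 (commute 8≤53, size 882≥668, rent 1192≤3084).
S7: not dominated.
Pareto-optimal: S1, S2, S7 → 3.

3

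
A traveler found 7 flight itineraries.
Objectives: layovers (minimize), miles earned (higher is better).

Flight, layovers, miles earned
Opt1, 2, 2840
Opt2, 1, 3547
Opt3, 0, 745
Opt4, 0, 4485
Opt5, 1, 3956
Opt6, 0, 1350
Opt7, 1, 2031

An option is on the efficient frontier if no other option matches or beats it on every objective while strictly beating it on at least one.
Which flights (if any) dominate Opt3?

Opt4: layovers 0≤0, miles earned 4485≥745 — dominates Opt3.
Opt6: layovers 0≤0, miles earned 1350≥745 — dominates Opt3.
Others (Opt1, Opt2, Opt5, Opt7) are each worse than Opt3 on at least one objective.

Opt4, Opt6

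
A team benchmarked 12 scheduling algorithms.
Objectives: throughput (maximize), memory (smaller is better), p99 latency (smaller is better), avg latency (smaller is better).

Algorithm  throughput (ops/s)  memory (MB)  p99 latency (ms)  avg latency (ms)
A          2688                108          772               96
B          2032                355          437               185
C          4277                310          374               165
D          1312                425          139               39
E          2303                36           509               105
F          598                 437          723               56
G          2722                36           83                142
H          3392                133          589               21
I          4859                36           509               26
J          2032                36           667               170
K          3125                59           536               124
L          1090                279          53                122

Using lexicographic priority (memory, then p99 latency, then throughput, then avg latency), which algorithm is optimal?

First minimize memory: best is 36, kept {E, G, I, J}.
Then minimize p99 latency: best is 83, kept {G}.

G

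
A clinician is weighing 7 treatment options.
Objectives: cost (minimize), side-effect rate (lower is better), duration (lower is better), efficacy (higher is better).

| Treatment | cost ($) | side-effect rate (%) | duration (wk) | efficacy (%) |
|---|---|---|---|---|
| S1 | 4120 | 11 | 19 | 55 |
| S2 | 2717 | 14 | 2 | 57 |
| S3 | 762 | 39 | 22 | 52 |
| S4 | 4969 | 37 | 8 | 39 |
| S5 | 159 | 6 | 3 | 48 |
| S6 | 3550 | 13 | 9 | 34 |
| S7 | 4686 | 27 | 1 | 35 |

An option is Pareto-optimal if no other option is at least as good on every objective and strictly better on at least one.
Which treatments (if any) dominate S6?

S5: cost 159≤3550, side-effect rate 6≤13, duration 3≤9, efficacy 48≥34 — dominates S6.
Others (S1, S2, S3, S4, S7) are each worse than S6 on at least one objective.

S5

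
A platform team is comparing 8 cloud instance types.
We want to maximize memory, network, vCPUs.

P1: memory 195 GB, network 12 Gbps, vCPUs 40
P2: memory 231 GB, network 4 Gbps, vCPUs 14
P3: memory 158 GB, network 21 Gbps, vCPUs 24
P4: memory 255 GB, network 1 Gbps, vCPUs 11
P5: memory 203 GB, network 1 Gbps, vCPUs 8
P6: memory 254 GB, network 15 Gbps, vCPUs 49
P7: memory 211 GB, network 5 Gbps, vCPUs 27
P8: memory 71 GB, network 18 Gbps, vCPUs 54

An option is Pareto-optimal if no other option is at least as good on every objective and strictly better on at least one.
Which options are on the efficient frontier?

P3, P4, P6, P8

P1: dominated by P6 (memory 254≥195, network 15≥12, vCPUs 49≥40).
P2: dominated by P6 (memory 254≥231, network 15≥4, vCPUs 49≥14).
P3: not dominated (best network).
P4: not dominated (best memory).
P5: dominated by P2 (memory 231≥203, network 4≥1, vCPUs 14≥8).
P6: not dominated.
P7: dominated by P6 (memory 254≥211, network 15≥5, vCPUs 49≥27).
P8: not dominated (best vCPUs).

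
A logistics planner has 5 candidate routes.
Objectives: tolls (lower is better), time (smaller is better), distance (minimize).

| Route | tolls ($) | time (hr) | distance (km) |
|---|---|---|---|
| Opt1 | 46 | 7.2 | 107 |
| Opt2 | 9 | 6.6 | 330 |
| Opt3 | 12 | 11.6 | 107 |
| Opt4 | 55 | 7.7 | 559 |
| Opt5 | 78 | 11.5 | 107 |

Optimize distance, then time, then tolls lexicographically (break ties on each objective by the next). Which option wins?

Opt1

First minimize distance: best is 107, kept {Opt1, Opt3, Opt5}.
Then minimize time: best is 7.2, kept {Opt1}.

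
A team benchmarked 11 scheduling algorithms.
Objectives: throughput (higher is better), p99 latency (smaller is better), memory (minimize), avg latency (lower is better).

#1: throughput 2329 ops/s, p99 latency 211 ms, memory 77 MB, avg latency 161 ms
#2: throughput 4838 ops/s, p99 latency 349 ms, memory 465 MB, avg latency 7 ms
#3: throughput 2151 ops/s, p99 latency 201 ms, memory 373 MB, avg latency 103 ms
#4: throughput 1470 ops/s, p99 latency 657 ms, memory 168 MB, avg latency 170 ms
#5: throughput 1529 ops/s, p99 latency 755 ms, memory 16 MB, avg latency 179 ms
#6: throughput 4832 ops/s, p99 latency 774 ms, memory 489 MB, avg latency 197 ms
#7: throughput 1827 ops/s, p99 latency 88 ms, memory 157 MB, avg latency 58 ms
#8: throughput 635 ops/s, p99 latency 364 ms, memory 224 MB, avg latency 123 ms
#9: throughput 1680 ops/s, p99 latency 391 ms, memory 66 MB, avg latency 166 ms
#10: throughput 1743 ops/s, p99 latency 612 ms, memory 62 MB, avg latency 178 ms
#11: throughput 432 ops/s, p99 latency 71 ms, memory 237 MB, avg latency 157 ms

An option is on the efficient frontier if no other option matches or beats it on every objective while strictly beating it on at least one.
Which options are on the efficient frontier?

#1: not dominated.
#2: not dominated (best throughput).
#3: not dominated.
#4: dominated by #1 (throughput 2329≥1470, p99 latency 211≤657, memory 77≤168, avg latency 161≤170).
#5: not dominated (best memory).
#6: dominated by #2 (throughput 4838≥4832, p99 latency 349≤774, memory 465≤489, avg latency 7≤197).
#7: not dominated.
#8: dominated by #7 (throughput 1827≥635, p99 latency 88≤364, memory 157≤224, avg latency 58≤123).
#9: not dominated.
#10: not dominated.
#11: not dominated (best p99 latency).

#1, #2, #3, #5, #7, #9, #10, #11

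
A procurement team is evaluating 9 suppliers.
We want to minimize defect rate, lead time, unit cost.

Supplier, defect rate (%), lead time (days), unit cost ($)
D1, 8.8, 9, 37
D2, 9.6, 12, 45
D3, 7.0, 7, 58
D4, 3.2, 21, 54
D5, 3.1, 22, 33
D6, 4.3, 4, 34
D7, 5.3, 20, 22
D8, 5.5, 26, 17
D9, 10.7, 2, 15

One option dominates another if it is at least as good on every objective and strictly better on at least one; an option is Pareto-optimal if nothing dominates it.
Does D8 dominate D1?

No

D8 vs D1: D8 is worse on lead time (26 vs 9), so it does not dominate D1.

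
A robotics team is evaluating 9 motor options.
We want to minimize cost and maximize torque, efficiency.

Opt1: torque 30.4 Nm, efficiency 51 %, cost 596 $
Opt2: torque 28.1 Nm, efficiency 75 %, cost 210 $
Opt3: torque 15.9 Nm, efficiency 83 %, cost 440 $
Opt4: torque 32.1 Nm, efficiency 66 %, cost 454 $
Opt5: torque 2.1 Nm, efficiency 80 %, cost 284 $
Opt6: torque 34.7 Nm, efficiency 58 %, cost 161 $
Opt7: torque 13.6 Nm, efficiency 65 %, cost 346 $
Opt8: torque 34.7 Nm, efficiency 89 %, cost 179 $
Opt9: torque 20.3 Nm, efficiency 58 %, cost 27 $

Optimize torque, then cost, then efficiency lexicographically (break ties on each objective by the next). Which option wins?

First maximize torque: best is 34.7, kept {Opt6, Opt8}.
Then minimize cost: best is 161, kept {Opt6}.

Opt6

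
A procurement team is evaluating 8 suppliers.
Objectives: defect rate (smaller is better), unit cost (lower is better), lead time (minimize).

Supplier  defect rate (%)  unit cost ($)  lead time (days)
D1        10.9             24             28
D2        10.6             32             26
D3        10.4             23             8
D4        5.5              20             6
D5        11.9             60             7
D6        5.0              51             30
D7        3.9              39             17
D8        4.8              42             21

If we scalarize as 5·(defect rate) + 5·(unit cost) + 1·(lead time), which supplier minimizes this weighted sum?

D1: 5·10.9 + 5·24 + 1·28 = 202.5
D2: 5·10.6 + 5·32 + 1·26 = 239.0
D3: 5·10.4 + 5·23 + 1·8 = 175.0
D4: 5·5.5 + 5·20 + 1·6 = 133.5
D5: 5·11.9 + 5·60 + 1·7 = 366.5
D6: 5·5.0 + 5·51 + 1·30 = 310.0
D7: 5·3.9 + 5·39 + 1·17 = 231.5
D8: 5·4.8 + 5·42 + 1·21 = 255.0
Lowest: D4 at 133.5.

D4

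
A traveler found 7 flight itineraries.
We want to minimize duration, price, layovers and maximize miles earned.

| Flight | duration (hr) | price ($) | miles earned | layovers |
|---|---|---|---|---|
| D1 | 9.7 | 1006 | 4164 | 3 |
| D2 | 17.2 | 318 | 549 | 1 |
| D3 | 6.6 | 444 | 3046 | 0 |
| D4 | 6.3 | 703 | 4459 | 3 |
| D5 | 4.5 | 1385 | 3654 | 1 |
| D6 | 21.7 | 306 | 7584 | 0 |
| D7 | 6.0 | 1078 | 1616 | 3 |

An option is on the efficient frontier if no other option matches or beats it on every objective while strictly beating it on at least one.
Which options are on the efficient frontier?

D1: dominated by D4 (duration 6.3≤9.7, price 703≤1006, miles earned 4459≥4164, layovers 3≤3).
D2: not dominated.
D3: not dominated.
D4: not dominated.
D5: not dominated (best duration).
D6: not dominated (best price).
D7: not dominated.

D2, D3, D4, D5, D6, D7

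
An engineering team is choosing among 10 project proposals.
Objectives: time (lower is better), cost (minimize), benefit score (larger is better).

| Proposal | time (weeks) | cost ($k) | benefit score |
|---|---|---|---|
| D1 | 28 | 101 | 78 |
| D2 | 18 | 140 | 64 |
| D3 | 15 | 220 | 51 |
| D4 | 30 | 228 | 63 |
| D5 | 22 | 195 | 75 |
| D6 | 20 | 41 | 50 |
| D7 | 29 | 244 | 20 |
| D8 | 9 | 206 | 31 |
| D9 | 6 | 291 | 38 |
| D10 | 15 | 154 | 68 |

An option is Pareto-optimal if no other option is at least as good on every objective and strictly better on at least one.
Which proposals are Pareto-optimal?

D1, D2, D5, D6, D8, D9, D10

D1: not dominated (best benefit score).
D2: not dominated.
D3: dominated by D10 (time 15≤15, cost 154≤220, benefit score 68≥51).
D4: dominated by D1 (time 28≤30, cost 101≤228, benefit score 78≥63).
D5: not dominated.
D6: not dominated (best cost).
D7: dominated by D1 (time 28≤29, cost 101≤244, benefit score 78≥20).
D8: not dominated.
D9: not dominated (best time).
D10: not dominated.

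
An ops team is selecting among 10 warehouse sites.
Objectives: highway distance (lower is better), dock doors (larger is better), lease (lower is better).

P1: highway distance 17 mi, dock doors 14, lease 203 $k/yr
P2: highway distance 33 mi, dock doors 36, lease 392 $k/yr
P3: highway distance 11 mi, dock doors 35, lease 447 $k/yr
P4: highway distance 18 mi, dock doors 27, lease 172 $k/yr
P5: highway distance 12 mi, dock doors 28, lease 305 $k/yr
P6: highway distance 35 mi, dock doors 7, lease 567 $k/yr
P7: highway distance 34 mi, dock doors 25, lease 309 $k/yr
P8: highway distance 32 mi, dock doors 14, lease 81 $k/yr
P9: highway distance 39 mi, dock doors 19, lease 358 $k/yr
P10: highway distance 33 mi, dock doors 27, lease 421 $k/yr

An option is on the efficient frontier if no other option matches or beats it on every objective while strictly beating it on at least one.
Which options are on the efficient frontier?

P1, P2, P3, P4, P5, P8

P1: not dominated.
P2: not dominated (best dock doors).
P3: not dominated (best highway distance).
P4: not dominated.
P5: not dominated.
P6: dominated by P1 (highway distance 17≤35, dock doors 14≥7, lease 203≤567).
P7: dominated by P4 (highway distance 18≤34, dock doors 27≥25, lease 172≤309).
P8: not dominated (best lease).
P9: dominated by P4 (highway distance 18≤39, dock doors 27≥19, lease 172≤358).
P10: dominated by P2 (highway distance 33≤33, dock doors 36≥27, lease 392≤421).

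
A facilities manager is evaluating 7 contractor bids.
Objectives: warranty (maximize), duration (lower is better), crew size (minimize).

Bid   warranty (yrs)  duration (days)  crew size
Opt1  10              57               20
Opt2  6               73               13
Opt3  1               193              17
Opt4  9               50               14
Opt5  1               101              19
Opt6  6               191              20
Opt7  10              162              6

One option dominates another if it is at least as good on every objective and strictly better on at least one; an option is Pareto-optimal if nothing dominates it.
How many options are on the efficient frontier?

4

Opt1: not dominated.
Opt2: not dominated.
Opt3: dominated by Opt2 (warranty 6≥1, duration 73≤193, crew size 13≤17).
Opt4: not dominated (best duration).
Opt5: dominated by Opt2 (warranty 6≥1, duration 73≤101, crew size 13≤19).
Opt6: dominated by Opt1 (warranty 10≥6, duration 57≤191, crew size 20≤20).
Opt7: not dominated (best crew size).
Pareto-optimal: Opt1, Opt2, Opt4, Opt7 → 4.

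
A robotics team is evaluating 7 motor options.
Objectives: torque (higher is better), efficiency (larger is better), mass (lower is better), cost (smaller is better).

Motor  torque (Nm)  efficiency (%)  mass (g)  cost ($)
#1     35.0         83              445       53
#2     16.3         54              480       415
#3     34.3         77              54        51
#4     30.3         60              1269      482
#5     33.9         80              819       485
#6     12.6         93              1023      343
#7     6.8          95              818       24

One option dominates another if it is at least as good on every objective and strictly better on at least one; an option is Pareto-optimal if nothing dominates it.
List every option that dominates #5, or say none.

#1

#1: torque 35.0≥33.9, efficiency 83≥80, mass 445≤819, cost 53≤485 — dominates #5.
Others (#2, #3, #4, #6, #7) are each worse than #5 on at least one objective.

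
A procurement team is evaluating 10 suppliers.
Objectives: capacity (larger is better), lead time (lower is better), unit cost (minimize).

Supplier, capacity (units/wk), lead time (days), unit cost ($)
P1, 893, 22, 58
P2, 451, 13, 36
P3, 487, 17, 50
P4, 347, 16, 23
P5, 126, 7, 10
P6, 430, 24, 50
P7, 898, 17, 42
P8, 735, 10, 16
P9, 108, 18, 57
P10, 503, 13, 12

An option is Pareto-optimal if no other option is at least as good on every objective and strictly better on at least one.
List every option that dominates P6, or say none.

P2: capacity 451≥430, lead time 13≤24, unit cost 36≤50 — dominates P6.
P3: capacity 487≥430, lead time 17≤24, unit cost 50≤50 — dominates P6.
P7: capacity 898≥430, lead time 17≤24, unit cost 42≤50 — dominates P6.
P8: capacity 735≥430, lead time 10≤24, unit cost 16≤50 — dominates P6.
P10: capacity 503≥430, lead time 13≤24, unit cost 12≤50 — dominates P6.
Others (P1, P4, P5, P9) are each worse than P6 on at least one objective.

P2, P3, P7, P8, P10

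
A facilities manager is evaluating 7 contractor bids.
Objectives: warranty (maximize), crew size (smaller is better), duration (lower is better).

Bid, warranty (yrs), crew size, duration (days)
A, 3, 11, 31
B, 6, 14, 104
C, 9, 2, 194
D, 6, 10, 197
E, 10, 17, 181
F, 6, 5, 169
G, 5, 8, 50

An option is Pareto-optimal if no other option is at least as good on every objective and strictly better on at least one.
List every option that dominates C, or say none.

none

A: worse on warranty (3 vs 9).
B: worse on warranty (6 vs 9).
D: worse on warranty (6 vs 9).
E: worse on crew size (17 vs 2).
F: worse on warranty (6 vs 9).
G: worse on warranty (5 vs 9).
No option dominates C.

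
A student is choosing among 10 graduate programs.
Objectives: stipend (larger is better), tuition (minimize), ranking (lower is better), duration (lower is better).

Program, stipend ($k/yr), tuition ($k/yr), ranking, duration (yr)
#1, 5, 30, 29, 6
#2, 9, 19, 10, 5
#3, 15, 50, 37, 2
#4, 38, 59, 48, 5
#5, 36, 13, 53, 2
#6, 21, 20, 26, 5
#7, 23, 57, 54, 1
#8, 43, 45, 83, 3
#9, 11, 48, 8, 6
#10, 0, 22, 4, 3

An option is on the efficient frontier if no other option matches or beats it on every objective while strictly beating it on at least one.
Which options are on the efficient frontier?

#1: dominated by #2 (stipend 9≥5, tuition 19≤30, ranking 10≤29, duration 5≤6).
#2: not dominated.
#3: not dominated.
#4: not dominated.
#5: not dominated (best tuition).
#6: not dominated.
#7: not dominated (best duration).
#8: not dominated (best stipend).
#9: not dominated.
#10: not dominated (best ranking).

#2, #3, #4, #5, #6, #7, #8, #9, #10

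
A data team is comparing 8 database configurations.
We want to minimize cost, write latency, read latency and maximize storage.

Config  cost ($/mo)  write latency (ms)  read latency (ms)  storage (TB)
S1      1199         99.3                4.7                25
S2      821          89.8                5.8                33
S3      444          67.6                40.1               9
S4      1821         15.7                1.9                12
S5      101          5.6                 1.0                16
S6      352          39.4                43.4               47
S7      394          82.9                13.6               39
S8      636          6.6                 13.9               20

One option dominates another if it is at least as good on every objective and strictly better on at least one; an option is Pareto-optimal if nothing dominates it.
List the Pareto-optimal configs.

S1, S2, S5, S6, S7, S8

S1: not dominated.
S2: not dominated.
S3: dominated by S5 (cost 101≤444, write latency 5.6≤67.6, read latency 1.0≤40.1, storage 16≥9).
S4: dominated by S5 (cost 101≤1821, write latency 5.6≤15.7, read latency 1.0≤1.9, storage 16≥12).
S5: not dominated (best cost).
S6: not dominated (best storage).
S7: not dominated.
S8: not dominated.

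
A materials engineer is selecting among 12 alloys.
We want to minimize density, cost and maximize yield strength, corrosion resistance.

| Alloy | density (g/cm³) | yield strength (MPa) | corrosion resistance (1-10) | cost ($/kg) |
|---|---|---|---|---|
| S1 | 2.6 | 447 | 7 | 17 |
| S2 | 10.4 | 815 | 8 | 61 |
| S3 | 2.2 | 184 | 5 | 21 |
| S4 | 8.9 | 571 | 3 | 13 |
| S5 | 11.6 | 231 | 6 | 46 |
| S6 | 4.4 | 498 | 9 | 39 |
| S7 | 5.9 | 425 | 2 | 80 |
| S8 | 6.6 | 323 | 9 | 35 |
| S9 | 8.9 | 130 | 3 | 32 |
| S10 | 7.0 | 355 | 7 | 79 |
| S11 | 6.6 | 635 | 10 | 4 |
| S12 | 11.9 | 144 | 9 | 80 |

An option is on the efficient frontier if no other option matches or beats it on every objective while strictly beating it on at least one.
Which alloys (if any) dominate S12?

S6, S8, S11

S6: density 4.4≤11.9, yield strength 498≥144, corrosion resistance 9≥9, cost 39≤80 — dominates S12.
S8: density 6.6≤11.9, yield strength 323≥144, corrosion resistance 9≥9, cost 35≤80 — dominates S12.
S11: density 6.6≤11.9, yield strength 635≥144, corrosion resistance 10≥9, cost 4≤80 — dominates S12.
Others (S1, S2, S3, S4, S5, S7, S9, S10) are each worse than S12 on at least one objective.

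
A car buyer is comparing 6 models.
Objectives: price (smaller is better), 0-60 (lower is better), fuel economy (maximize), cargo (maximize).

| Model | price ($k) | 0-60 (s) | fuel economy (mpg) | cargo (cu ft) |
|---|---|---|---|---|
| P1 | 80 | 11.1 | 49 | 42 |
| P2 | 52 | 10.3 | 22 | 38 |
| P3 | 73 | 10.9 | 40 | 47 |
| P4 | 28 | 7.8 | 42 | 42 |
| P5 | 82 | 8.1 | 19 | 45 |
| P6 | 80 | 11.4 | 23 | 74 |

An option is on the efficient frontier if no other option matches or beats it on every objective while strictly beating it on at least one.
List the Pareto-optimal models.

P1, P3, P4, P5, P6

P1: not dominated (best fuel economy).
P2: dominated by P4 (price 28≤52, 0-60 7.8≤10.3, fuel economy 42≥22, cargo 42≥38).
P3: not dominated.
P4: not dominated (best price).
P5: not dominated.
P6: not dominated (best cargo).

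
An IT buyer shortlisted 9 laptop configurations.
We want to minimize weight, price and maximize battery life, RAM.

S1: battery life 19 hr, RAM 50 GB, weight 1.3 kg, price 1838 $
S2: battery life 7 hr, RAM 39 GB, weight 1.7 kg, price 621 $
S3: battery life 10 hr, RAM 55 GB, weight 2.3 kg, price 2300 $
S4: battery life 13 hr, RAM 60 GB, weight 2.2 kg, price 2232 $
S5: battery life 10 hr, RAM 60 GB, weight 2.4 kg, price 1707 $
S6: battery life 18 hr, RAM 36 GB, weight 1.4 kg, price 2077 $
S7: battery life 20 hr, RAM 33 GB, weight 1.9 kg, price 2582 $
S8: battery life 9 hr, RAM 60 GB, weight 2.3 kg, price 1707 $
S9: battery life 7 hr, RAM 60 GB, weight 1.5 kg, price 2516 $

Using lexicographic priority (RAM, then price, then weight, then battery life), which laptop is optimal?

S8

First maximize RAM: best is 60, kept {S4, S5, S8, S9}.
Then minimize price: best is 1707, kept {S5, S8}.
Then minimize weight: best is 2.3, kept {S8}.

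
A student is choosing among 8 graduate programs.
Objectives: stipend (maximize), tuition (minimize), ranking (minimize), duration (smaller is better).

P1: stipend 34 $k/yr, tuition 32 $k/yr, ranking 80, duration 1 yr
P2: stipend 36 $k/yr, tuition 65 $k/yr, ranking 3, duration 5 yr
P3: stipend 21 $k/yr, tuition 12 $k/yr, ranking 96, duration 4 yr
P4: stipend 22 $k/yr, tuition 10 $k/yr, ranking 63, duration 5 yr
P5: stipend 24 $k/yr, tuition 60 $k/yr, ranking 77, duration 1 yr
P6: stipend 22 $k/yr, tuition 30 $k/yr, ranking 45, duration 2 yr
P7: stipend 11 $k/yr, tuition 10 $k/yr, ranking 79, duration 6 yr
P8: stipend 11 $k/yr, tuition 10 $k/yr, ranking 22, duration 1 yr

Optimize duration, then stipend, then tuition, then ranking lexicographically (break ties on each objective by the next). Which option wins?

P1

First minimize duration: best is 1, kept {P1, P5, P8}.
Then maximize stipend: best is 34, kept {P1}.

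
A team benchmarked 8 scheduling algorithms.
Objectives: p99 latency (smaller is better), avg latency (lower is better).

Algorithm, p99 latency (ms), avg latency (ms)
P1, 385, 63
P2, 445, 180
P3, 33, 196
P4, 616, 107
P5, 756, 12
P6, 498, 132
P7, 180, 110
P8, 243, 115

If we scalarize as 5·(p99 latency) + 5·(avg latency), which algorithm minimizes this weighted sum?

P3

P1: 5·385 + 5·63 = 2240
P2: 5·445 + 5·180 = 3125
P3: 5·33 + 5·196 = 1145
P4: 5·616 + 5·107 = 3615
P5: 5·756 + 5·12 = 3840
P6: 5·498 + 5·132 = 3150
P7: 5·180 + 5·110 = 1450
P8: 5·243 + 5·115 = 1790
Lowest: P3 at 1145.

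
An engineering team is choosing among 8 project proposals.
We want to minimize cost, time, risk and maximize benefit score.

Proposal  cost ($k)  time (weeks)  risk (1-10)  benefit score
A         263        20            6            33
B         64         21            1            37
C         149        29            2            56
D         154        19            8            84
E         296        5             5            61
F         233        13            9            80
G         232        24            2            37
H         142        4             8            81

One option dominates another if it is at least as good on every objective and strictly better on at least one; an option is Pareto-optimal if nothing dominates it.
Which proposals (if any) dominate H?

none

A: worse on cost (263 vs 142).
B: worse on time (21 vs 4).
C: worse on cost (149 vs 142).
D: worse on cost (154 vs 142).
E: worse on cost (296 vs 142).
F: worse on cost (233 vs 142).
G: worse on cost (232 vs 142).
No option dominates H.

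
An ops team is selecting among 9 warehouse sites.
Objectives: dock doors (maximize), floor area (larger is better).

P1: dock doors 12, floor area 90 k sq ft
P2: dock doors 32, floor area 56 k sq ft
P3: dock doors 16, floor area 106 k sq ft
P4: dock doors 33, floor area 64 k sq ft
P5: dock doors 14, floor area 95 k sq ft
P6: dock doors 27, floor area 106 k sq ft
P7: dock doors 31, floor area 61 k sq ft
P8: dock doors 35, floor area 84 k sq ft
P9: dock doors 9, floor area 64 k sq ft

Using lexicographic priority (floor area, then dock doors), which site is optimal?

First maximize floor area: best is 106, kept {P3, P6}.
Then maximize dock doors: best is 27, kept {P6}.

P6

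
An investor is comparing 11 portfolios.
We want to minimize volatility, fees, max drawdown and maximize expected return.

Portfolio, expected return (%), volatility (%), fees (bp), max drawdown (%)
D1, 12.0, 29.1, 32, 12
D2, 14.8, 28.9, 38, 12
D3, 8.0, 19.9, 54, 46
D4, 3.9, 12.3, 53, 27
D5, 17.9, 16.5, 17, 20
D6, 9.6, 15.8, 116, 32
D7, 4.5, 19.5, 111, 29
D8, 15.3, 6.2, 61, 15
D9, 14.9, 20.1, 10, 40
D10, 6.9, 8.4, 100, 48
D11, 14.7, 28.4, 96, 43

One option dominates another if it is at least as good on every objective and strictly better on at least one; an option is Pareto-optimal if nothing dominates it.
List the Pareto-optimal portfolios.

D1: not dominated.
D2: not dominated.
D3: dominated by D5 (expected return 17.9≥8.0, volatility 16.5≤19.9, fees 17≤54, max drawdown 20≤46).
D4: not dominated.
D5: not dominated (best expected return).
D6: dominated by D8 (expected return 15.3≥9.6, volatility 6.2≤15.8, fees 61≤116, max drawdown 15≤32).
D7: dominated by D5 (expected return 17.9≥4.5, volatility 16.5≤19.5, fees 17≤111, max drawdown 20≤29).
D8: not dominated (best volatility).
D9: not dominated (best fees).
D10: dominated by D8 (expected return 15.3≥6.9, volatility 6.2≤8.4, fees 61≤100, max drawdown 15≤48).
D11: dominated by D5 (expected return 17.9≥14.7, volatility 16.5≤28.4, fees 17≤96, max drawdown 20≤43).

D1, D2, D4, D5, D8, D9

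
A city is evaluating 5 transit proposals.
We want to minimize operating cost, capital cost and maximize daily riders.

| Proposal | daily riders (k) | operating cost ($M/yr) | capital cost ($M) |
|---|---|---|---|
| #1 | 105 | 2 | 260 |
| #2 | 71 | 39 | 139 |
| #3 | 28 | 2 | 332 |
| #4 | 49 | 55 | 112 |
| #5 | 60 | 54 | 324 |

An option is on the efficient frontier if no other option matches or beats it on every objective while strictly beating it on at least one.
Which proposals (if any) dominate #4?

#1: worse on capital cost (260 vs 112).
#2: worse on capital cost (139 vs 112).
#3: worse on daily riders (28 vs 49).
#5: worse on capital cost (324 vs 112).
No option dominates #4.

none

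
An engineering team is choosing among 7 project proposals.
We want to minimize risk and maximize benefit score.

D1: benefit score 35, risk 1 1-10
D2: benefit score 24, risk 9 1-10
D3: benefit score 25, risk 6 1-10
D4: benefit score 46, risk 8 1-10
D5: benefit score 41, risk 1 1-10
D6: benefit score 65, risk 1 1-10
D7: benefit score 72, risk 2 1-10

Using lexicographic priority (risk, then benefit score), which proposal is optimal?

D6

First minimize risk: best is 1, kept {D1, D5, D6}.
Then maximize benefit score: best is 65, kept {D6}.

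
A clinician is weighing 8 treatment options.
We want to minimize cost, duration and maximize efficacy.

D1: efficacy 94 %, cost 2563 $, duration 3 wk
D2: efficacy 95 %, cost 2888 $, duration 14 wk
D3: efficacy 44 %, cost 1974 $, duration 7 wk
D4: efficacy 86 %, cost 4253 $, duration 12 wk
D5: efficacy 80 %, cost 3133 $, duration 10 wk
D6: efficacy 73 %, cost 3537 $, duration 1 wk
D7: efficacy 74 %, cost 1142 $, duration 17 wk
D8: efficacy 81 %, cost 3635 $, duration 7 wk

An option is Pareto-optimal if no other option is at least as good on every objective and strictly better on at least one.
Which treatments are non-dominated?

D1, D2, D3, D6, D7

D1: not dominated.
D2: not dominated (best efficacy).
D3: not dominated.
D4: dominated by D1 (efficacy 94≥86, cost 2563≤4253, duration 3≤12).
D5: dominated by D1 (efficacy 94≥80, cost 2563≤3133, duration 3≤10).
D6: not dominated (best duration).
D7: not dominated (best cost).
D8: dominated by D1 (efficacy 94≥81, cost 2563≤3635, duration 3≤7).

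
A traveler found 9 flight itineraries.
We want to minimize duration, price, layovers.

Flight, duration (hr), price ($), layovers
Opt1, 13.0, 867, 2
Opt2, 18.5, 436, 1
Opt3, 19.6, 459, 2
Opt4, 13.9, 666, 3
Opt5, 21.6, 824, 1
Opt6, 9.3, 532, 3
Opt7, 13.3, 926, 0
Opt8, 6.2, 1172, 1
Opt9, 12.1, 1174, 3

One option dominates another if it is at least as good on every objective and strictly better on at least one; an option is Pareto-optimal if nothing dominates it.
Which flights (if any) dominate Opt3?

Opt2: duration 18.5≤19.6, price 436≤459, layovers 1≤2 — dominates Opt3.
Others (Opt1, Opt4, Opt5, Opt6, Opt7, Opt8, Opt9) are each worse than Opt3 on at least one objective.

Opt2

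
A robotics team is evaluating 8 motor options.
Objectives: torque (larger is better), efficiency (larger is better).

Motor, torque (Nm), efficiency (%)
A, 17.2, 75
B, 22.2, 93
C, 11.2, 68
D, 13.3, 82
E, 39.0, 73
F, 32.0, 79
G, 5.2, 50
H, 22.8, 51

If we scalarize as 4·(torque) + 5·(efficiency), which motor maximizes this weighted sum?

A: 4·17.2 + 5·75 = 443.8
B: 4·22.2 + 5·93 = 553.8
C: 4·11.2 + 5·68 = 384.8
D: 4·13.3 + 5·82 = 463.2
E: 4·39.0 + 5·73 = 521.0
F: 4·32.0 + 5·79 = 523.0
G: 4·5.2 + 5·50 = 270.8
H: 4·22.8 + 5·51 = 346.2
Highest: B at 553.8.

B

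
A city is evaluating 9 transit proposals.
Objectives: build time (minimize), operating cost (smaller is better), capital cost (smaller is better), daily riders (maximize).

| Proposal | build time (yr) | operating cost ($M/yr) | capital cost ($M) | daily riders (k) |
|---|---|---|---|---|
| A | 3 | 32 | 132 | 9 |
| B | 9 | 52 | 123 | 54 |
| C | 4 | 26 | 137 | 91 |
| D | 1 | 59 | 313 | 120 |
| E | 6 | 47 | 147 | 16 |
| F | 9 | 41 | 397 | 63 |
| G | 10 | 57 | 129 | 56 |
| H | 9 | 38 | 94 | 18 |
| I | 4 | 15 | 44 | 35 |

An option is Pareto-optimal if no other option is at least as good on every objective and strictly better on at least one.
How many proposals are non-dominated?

A: not dominated.
B: not dominated.
C: not dominated.
D: not dominated (best build time).
E: dominated by C (build time 4≤6, operating cost 26≤47, capital cost 137≤147, daily riders 91≥16).
F: dominated by C (build time 4≤9, operating cost 26≤41, capital cost 137≤397, daily riders 91≥63).
G: not dominated.
H: dominated by I (build time 4≤9, operating cost 15≤38, capital cost 44≤94, daily riders 35≥18).
I: not dominated (best operating cost).
Pareto-optimal: A, B, C, D, G, I → 6.

6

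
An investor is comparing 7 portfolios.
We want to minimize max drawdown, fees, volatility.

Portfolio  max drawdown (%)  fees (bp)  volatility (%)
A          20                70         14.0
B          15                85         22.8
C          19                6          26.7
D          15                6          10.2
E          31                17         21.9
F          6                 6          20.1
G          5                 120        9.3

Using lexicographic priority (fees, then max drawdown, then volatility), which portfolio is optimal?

F

First minimize fees: best is 6, kept {C, D, F}.
Then minimize max drawdown: best is 6, kept {F}.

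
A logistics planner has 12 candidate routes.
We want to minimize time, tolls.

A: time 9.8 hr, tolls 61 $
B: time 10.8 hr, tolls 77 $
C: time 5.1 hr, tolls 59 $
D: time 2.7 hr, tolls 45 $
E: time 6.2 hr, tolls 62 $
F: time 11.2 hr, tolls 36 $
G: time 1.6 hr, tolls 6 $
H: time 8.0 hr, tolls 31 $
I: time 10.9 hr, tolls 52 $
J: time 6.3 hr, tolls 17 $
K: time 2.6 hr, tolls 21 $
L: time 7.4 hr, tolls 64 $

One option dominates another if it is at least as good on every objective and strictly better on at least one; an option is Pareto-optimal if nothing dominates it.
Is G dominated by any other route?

No

A: worse on time (9.8 vs 1.6).
B: worse on time (10.8 vs 1.6).
C: worse on time (5.1 vs 1.6).
D: worse on time (2.7 vs 1.6).
E: worse on time (6.2 vs 1.6).
F: worse on time (11.2 vs 1.6).
H: worse on time (8.0 vs 1.6).
I: worse on time (10.9 vs 1.6).
J: worse on time (6.3 vs 1.6).
K: worse on time (2.6 vs 1.6).
L: worse on time (7.4 vs 1.6).
No option is at least as good as G on every objective and strictly better on one.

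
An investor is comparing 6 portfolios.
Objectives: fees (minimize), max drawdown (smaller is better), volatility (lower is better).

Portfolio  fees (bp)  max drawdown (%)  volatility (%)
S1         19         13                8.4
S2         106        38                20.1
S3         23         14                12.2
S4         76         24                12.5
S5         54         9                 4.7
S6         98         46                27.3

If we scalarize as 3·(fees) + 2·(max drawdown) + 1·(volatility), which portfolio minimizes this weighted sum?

S1: 3·19 + 2·13 + 1·8.4 = 91.4
S2: 3·106 + 2·38 + 1·20.1 = 414.1
S3: 3·23 + 2·14 + 1·12.2 = 109.2
S4: 3·76 + 2·24 + 1·12.5 = 288.5
S5: 3·54 + 2·9 + 1·4.7 = 184.7
S6: 3·98 + 2·46 + 1·27.3 = 413.3
Lowest: S1 at 91.4.

S1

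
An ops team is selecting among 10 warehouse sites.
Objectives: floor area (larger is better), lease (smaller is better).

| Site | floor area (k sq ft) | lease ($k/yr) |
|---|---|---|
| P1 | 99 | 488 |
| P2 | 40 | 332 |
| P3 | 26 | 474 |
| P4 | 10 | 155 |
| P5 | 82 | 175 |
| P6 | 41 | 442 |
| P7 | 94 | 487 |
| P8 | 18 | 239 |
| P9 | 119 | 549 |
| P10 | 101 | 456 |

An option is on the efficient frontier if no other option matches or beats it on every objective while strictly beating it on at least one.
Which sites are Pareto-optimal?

P4, P5, P9, P10

P1: dominated by P10 (floor area 101≥99, lease 456≤488).
P2: dominated by P5 (floor area 82≥40, lease 175≤332).
P3: dominated by P2 (floor area 40≥26, lease 332≤474).
P4: not dominated (best lease).
P5: not dominated.
P6: dominated by P5 (floor area 82≥41, lease 175≤442).
P7: dominated by P10 (floor area 101≥94, lease 456≤487).
P8: dominated by P5 (floor area 82≥18, lease 175≤239).
P9: not dominated (best floor area).
P10: not dominated.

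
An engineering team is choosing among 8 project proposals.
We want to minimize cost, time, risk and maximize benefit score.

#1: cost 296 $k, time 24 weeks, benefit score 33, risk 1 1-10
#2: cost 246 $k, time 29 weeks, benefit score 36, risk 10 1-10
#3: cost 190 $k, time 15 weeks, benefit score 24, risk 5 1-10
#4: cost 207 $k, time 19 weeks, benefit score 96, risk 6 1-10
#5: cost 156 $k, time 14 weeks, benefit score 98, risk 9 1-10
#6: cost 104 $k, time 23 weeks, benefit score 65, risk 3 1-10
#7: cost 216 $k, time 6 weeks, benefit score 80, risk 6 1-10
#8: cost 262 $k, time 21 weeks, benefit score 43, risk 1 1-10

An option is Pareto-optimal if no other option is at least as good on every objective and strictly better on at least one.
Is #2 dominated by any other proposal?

#4 vs #2: cost 207≤246, time 19≤29, benefit score 96≥36, risk 6≤10 — #4 is at least as good on every objective and strictly better on at least one, so #4 dominates #2.

Yes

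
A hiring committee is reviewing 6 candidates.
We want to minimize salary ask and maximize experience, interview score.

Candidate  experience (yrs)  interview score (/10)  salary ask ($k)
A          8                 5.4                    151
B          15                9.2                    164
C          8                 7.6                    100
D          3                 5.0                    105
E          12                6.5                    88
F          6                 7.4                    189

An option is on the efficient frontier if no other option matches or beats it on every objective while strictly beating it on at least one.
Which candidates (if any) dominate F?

B: experience 15≥6, interview score 9.2≥7.4, salary ask 164≤189 — dominates F.
C: experience 8≥6, interview score 7.6≥7.4, salary ask 100≤189 — dominates F.
Others (A, D, E) are each worse than F on at least one objective.

B, C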